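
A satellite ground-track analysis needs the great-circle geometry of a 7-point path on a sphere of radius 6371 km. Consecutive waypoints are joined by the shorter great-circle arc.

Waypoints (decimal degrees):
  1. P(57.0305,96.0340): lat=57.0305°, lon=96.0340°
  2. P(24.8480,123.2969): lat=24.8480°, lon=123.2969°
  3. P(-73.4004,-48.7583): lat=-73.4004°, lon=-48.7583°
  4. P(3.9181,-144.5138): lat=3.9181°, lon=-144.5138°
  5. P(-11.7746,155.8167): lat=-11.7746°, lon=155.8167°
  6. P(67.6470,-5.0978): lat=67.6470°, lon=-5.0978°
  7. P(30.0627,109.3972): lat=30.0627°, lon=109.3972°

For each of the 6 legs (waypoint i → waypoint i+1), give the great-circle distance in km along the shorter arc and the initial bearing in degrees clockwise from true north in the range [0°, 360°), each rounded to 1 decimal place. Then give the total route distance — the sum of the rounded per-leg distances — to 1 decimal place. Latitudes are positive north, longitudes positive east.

Leg 1: φ1=0.9953700, φ2=0.4336794, Δφ=-0.5616906, Δλ=0.4758274 rad; a=sin²(Δφ/2)+cosφ1·cosφ2·sin²(Δλ/2)=0.1042499783; c=2·atan2(√a, √(1-a))=0.657536832; dist=6371·c=4189.167 ≈ 4189.2 km; running total=4189.2 km
Leg 1 bearing: y=sinΔλ·cosφ2=0.41566821, x=cosφ1·sinφ2-sinφ1·cosφ2·cosΔλ=-0.44804869; θ=atan2(y, x)=137.1470° ≈ 137.1°
Leg 2: φ1=0.4336794, φ2=-1.2810787, Δφ=-1.7147581, Δλ=-3.0029297 rad; a=sin²(Δφ/2)+cosφ1·cosφ2·sin²(Δλ/2)=0.8297232976; c=2·atan2(√a, √(1-a))=2.290878696; dist=6371·c=14595.188 ≈ 14595.2 km; running total=18784.4 km
Leg 2 bearing: y=sinΔλ·cosφ2=-0.03948663, x=cosφ1·sinφ2-sinφ1·cosφ2·cosΔλ=-0.75071366; θ=atan2(y, x)=-176.9891° <0 so +360° → 183.0109° ≈ 183.0°
Leg 3: φ1=-1.2810787, φ2=0.0683837, Δφ=1.3494624, Δλ=-1.6712488 rad; a=sin²(Δφ/2)+cosφ1·cosφ2·sin²(Δλ/2)=0.5470324886; c=2·atan2(√a, √(1-a))=1.665000577; dist=6371·c=10607.719 ≈ 10607.7 km; running total=29392.1 km
Leg 3 bearing: y=sinΔλ·cosφ2=-0.99263342, x=cosφ1·sinφ2-sinφ1·cosφ2·cosΔλ=-0.07635883; θ=atan2(y, x)=-94.3988° <0 so +360° → 265.6012° ≈ 265.6°
Leg 4: φ1=0.0683837, φ2=-0.2055055, Δφ=-0.2738893, Δλ=5.2417561 rad; a=sin²(Δφ/2)+cosφ1·cosφ2·sin²(Δλ/2)=0.2603689559; c=2·atan2(√a, √(1-a))=1.070982568; dist=6371·c=6823.230 ≈ 6823.2 km; running total=36215.3 km
Leg 4 bearing: y=sinΔλ·cosφ2=-0.84496490, x=cosφ1·sinφ2-sinφ1·cosφ2·cosΔλ=-0.23736507; θ=atan2(y, x)=-105.6910° <0 so +360° → 254.3090° ≈ 254.3°
Leg 5: φ1=-0.2055055, φ2=1.1806629, Δφ=1.3861684, Δλ=-2.8084878 rad; a=sin²(Δφ/2)+cosφ1·cosφ2·sin²(Δλ/2)=0.7702863015; c=2·atan2(√a, √(1-a))=2.141913906; dist=6371·c=13646.133 ≈ 13646.1 km; running total=49861.4 km
Leg 5 bearing: y=sinΔλ·cosφ2=-0.12435389, x=cosφ1·sinφ2-sinφ1·cosφ2·cosΔλ=0.83205611; θ=atan2(y, x)=-8.5002° <0 so +360° → 351.4998° ≈ 351.5°
Leg 6: φ1=1.1806629, φ2=0.5246931, Δφ=-0.6559698, Δλ=1.9983147 rad; a=sin²(Δφ/2)+cosφ1·cosφ2·sin²(Δλ/2)=0.3365826774; c=2·atan2(√a, √(1-a))=1.237843993; dist=6371·c=7886.304 ≈ 7886.3 km; running total=57747.7 km
Leg 6 bearing: y=sinΔλ·cosφ2=0.78758253, x=cosφ1·sinφ2-sinφ1·cosφ2·cosΔλ=0.52239150; θ=atan2(y, x)=56.4443° ≈ 56.4°

Leg 1: dist=4189.2 km, bearing=137.1°
Leg 2: dist=14595.2 km, bearing=183.0°
Leg 3: dist=10607.7 km, bearing=265.6°
Leg 4: dist=6823.2 km, bearing=254.3°
Leg 5: dist=13646.1 km, bearing=351.5°
Leg 6: dist=7886.3 km, bearing=56.4°
Total: 57747.7 km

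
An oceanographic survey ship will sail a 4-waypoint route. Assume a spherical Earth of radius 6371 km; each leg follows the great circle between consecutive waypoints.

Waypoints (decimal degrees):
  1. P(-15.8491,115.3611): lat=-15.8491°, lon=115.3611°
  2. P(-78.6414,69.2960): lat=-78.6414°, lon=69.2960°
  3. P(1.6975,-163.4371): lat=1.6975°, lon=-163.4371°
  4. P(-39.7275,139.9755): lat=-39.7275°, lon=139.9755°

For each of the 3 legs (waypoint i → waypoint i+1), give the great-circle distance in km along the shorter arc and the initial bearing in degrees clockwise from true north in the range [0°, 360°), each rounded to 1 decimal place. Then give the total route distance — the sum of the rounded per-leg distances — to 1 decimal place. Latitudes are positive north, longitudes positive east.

Leg 1: dist=7391.2 km, bearing=188.9°
Leg 2: dist=10955.5 km, bearing=126.5°
Leg 3: dist=7355.2 km, bearing=224.6°
Total: 25701.9 km

Leg 1: φ1=-0.2766190, φ2=-1.3725514, Δφ=-1.0959324, Δλ=-0.8039877 rad; a=sin²(Δφ/2)+cosφ1·cosφ2·sin²(Δλ/2)=0.3003940334; c=2·atan2(√a, √(1-a))=1.160139171; dist=6371·c=7391.247 ≈ 7391.2 km; running total=7391.2 km
Leg 1 bearing: y=sinΔλ·cosφ2=-0.14182859, x=cosφ1·sinφ2-sinφ1·cosφ2·cosΔλ=-0.90582254; θ=atan2(y, x)=-171.1012° <0 so +360° → 188.8988° ≈ 188.9°
Leg 2: φ1=-1.3725514, φ2=0.0296270, Δφ=1.4021783, Δλ=-4.0619589 rad; a=sin²(Δφ/2)+cosφ1·cosφ2·sin²(Δλ/2)=0.5741241830; c=2·atan2(√a, √(1-a))=1.719593158; dist=6371·c=10955.528 ≈ 10955.5 km; running total=18346.7 km
Leg 2 bearing: y=sinΔλ·cosφ2=0.79547419, x=cosφ1·sinφ2-sinφ1·cosφ2·cosΔλ=-0.58757403; θ=atan2(y, x)=126.4513° ≈ 126.5°
Leg 3: φ1=0.0296270, φ2=-0.6933757, Δφ=-0.7230026, Δλ=5.2955489 rad; a=sin²(Δφ/2)+cosφ1·cosφ2·sin²(Δλ/2)=0.2978033846; c=2·atan2(√a, √(1-a))=1.154481030; dist=6371·c=7355.199 ≈ 7355.2 km; running total=25701.9 km
Leg 3 bearing: y=sinΔλ·cosφ2=-0.64198243, x=cosφ1·sinφ2-sinφ1·cosφ2·cosΔλ=-0.65140209; θ=atan2(y, x)=-135.4173° <0 so +360° → 224.5827° ≈ 224.6°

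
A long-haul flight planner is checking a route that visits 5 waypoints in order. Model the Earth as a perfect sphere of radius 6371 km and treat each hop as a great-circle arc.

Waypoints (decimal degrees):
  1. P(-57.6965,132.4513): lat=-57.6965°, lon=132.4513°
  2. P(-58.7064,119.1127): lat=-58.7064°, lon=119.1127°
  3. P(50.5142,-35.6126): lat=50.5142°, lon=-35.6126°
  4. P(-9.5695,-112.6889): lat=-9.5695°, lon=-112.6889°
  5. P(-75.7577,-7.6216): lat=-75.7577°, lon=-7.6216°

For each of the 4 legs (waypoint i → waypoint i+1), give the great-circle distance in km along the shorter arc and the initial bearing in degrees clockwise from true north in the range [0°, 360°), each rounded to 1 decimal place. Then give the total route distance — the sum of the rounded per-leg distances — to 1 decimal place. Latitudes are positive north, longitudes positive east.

Leg 1: dist=788.2 km, bearing=256.2°
Leg 2: dist=18166.0 km, bearing=251.6°
Leg 3: dist=9931.5 km, bearing=254.0°
Leg 4: dist=9381.7 km, bearing=166.2°
Total: 38267.4 km

Leg 1: φ1=-1.0069939, φ2=-1.0246200, Δφ=-0.0176261, Δλ=-0.2328025 rad; a=sin²(Δφ/2)+cosφ1·cosφ2·sin²(Δλ/2)=0.0038217408; c=2·atan2(√a, √(1-a))=0.123719348; dist=6371·c=788.216 ≈ 788.2 km; running total=788.2 km
Leg 1 bearing: y=sinΔλ·cosφ2=-0.11983380, x=cosφ1·sinφ2-sinφ1·cosφ2·cosΔλ=-0.02946864; θ=atan2(y, x)=-103.8156° <0 so +360° → 256.1844° ≈ 256.2°
Leg 2: φ1=-1.0246200, φ2=0.8816391, Δφ=1.9062591, Δλ=-2.7004659 rad; a=sin²(Δφ/2)+cosφ1·cosφ2·sin²(Δλ/2)=0.9790884548; c=2·atan2(√a, √(1-a))=2.851358560; dist=6371·c=18166.005 ≈ 18166.0 km; running total=18954.2 km
Leg 2 bearing: y=sinΔλ·cosφ2=-0.27149741, x=cosφ1·sinφ2-sinφ1·cosφ2·cosΔλ=-0.09047743; θ=atan2(y, x)=-108.4308° <0 so +360° → 251.5692° ≈ 251.6°
Leg 3: φ1=0.8816391, φ2=-0.1670193, Δφ=-1.0486584, Δλ=-1.3452352 rad; a=sin²(Δφ/2)+cosφ1·cosφ2·sin²(Δλ/2)=0.4940324209; c=2·atan2(√a, √(1-a))=1.558860885; dist=6371·c=9931.503 ≈ 9931.5 km; running total=28885.7 km
Leg 3 bearing: y=sinΔλ·cosφ2=-0.96110593, x=cosφ1·sinφ2-sinφ1·cosφ2·cosΔλ=-0.27592199; θ=atan2(y, x)=-106.0181° <0 so +360° → 253.9819° ≈ 254.0°
Leg 4: φ1=-0.1670193, φ2=-1.3222213, Δφ=-1.1552020, Δλ=1.8337703 rad; a=sin²(Δφ/2)+cosφ1·cosφ2·sin²(Δλ/2)=0.4509652050; c=2·atan2(√a, √(1-a))=1.472568853; dist=6371·c=9381.736 ≈ 9381.7 km; running total=38267.4 km
Leg 4 bearing: y=sinΔλ·cosφ2=0.23756505, x=cosφ1·sinφ2-sinφ1·cosφ2·cosΔλ=-0.96640840; θ=atan2(y, x)=166.1892° ≈ 166.2°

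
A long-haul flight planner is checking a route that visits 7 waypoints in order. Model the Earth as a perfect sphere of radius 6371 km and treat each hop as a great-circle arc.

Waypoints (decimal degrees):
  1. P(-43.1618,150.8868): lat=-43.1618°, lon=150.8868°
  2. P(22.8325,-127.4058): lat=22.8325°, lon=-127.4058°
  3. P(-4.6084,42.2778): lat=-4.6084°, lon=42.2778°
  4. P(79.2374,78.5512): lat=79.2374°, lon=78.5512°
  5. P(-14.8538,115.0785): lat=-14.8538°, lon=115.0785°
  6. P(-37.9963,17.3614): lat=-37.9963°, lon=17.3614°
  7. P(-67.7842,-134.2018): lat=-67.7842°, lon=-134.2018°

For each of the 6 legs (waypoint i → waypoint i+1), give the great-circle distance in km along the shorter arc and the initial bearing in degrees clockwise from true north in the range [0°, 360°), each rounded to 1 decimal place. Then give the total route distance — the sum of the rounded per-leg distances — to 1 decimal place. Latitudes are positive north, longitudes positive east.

Leg 1: dist=11086.1 km, bearing=67.7°
Leg 2: dist=17705.2 km, bearing=30.2°
Leg 3: dist=9554.0 km, bearing=6.4°
Leg 4: dist=10689.3 km, bearing=144.6°
Leg 5: dist=9653.6 km, bearing=231.5°
Leg 6: dist=8013.5 km, bearing=190.9°
Total: 66701.7 km

Leg 1: φ1=-0.7533155, φ2=0.3985023, Δφ=1.1518178, Δλ=-4.8571222 rad; a=sin²(Δφ/2)+cosφ1·cosφ2·sin²(Δλ/2)=0.5842407942; c=2·atan2(√a, √(1-a))=1.740085360; dist=6371·c=11086.084 ≈ 11086.1 km; running total=11086.1 km
Leg 1 bearing: y=sinΔλ·cosφ2=0.91200688, x=cosφ1·sinφ2-sinφ1·cosφ2·cosΔλ=0.37397513; θ=atan2(y, x)=67.7036° ≈ 67.7°
Leg 2: φ1=0.3985023, φ2=-0.0804318, Δφ=-0.4789341, Δλ=2.9615375 rad; a=sin²(Δφ/2)+cosφ1·cosφ2·sin²(Δλ/2)=0.9674946544; c=2·atan2(√a, √(1-a))=2.779025247; dist=6371·c=17705.170 ≈ 17705.2 km; running total=28791.3 km
Leg 2 bearing: y=sinΔλ·cosφ2=0.17850487, x=cosφ1·sinφ2-sinφ1·cosφ2·cosΔλ=0.30648165; θ=atan2(y, x)=30.2179° ≈ 30.2°
Leg 3: φ1=-0.0804318, φ2=1.3829535, Δφ=1.4633853, Δλ=0.6330903 rad; a=sin²(Δφ/2)+cosφ1·cosφ2·sin²(Δλ/2)=0.4644340135; c=2·atan2(√a, √(1-a))=1.499604232; dist=6371·c=9553.979 ≈ 9554.0 km; running total=38345.3 km
Leg 3 bearing: y=sinΔλ·cosφ2=0.11048271, x=cosφ1·sinφ2-sinφ1·cosφ2·cosΔλ=0.99132932; θ=atan2(y, x)=6.3593° ≈ 6.4°
Leg 4: φ1=1.3829535, φ2=-0.2592477, Δφ=-1.6422012, Δλ=0.6375217 rad; a=sin²(Δφ/2)+cosφ1·cosφ2·sin²(Δλ/2)=0.5533996101; c=2·atan2(√a, √(1-a))=1.677799623; dist=6371·c=10689.261 ≈ 10689.3 km; running total=49034.6 km
Leg 4 bearing: y=sinΔλ·cosφ2=0.57531581, x=cosφ1·sinφ2-sinφ1·cosφ2·cosΔλ=-0.81092888; θ=atan2(y, x)=144.6461° ≈ 144.6°
Leg 5: φ1=-0.2592477, φ2=-0.6631605, Δφ=-0.4039128, Δλ=-1.7054851 rad; a=sin²(Δφ/2)+cosφ1·cosφ2·sin²(Δλ/2)=0.4722354135; c=2·atan2(√a, √(1-a))=1.515238577; dist=6371·c=9653.585 ≈ 9653.6 km; running total=58688.2 km
Leg 5 bearing: y=sinΔλ·cosφ2=-0.78091327, x=cosφ1·sinφ2-sinφ1·cosφ2·cosΔλ=-0.62216636; θ=atan2(y, x)=-128.5449° <0 so +360° → 231.4551° ≈ 231.5°
Leg 6: φ1=-0.6631605, φ2=-1.1830575, Δφ=-0.5198969, Δλ=-2.6452769 rad; a=sin²(Δφ/2)+cosφ1·cosφ2·sin²(Δλ/2)=0.3460482022; c=2·atan2(√a, √(1-a))=1.257807536; dist=6371·c=8013.492 ≈ 8013.5 km; running total=66701.7 km
Leg 6 bearing: y=sinΔλ·cosφ2=-0.18004524, x=cosφ1·sinφ2-sinφ1·cosφ2·cosΔλ=-0.93422647; θ=atan2(y, x)=-169.0916° <0 so +360° → 190.9084° ≈ 190.9°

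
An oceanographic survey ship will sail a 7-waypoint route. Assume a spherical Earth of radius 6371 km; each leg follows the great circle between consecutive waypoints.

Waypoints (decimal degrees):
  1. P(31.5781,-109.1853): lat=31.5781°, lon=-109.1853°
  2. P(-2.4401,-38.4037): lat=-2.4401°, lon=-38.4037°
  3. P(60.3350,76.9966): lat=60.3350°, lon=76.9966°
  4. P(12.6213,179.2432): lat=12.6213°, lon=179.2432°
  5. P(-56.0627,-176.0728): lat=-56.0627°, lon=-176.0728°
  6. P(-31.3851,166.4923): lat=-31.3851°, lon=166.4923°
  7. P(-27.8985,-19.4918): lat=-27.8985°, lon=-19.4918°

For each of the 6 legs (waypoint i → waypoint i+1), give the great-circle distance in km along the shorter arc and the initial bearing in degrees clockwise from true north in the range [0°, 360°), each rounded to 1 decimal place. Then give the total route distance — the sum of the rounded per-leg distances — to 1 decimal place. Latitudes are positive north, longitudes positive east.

Leg 1: φ1=0.5511418, φ2=-0.0425878, Δφ=-0.5937296, Δλ=1.2353720 rad; a=sin²(Δφ/2)+cosφ1·cosφ2·sin²(Δλ/2)=0.3710601389; c=2·atan2(√a, √(1-a))=1.309969271; dist=6371·c=8345.814 ≈ 8345.8 km; running total=8345.8 km
Leg 1 bearing: y=sinΔλ·cosφ2=0.94341452, x=cosφ1·sinφ2-sinφ1·cosφ2·cosΔλ=-0.20848764; θ=atan2(y, x)=102.4617° ≈ 102.5°
Leg 2: φ1=-0.0425878, φ2=1.0530444, Δφ=1.0956322, Δλ=2.0141152 rad; a=sin²(Δφ/2)+cosφ1·cosφ2·sin²(Δλ/2)=0.6245483117; c=2·atan2(√a, √(1-a))=1.822543691; dist=6371·c=11611.426 ≈ 11611.4 km; running total=19957.2 km
Leg 2 bearing: y=sinΔλ·cosφ2=0.44708478, x=cosφ1·sinφ2-sinφ1·cosφ2·cosΔλ=0.85910772; θ=atan2(y, x)=27.4927° ≈ 27.5°
Leg 3: φ1=1.0530444, φ2=0.2202832, Δφ=-0.8327612, Δλ=1.7845398 rad; a=sin²(Δφ/2)+cosφ1·cosφ2·sin²(Δλ/2)=0.4562898835; c=2·atan2(√a, √(1-a))=1.483264361; dist=6371·c=9449.877 ≈ 9449.9 km; running total=29407.1 km
Leg 3 bearing: y=sinΔλ·cosφ2=0.95362919, x=cosφ1·sinφ2-sinφ1·cosφ2·cosΔλ=0.28800881; θ=atan2(y, x)=73.1950° ≈ 73.2°
Leg 4: φ1=0.2202832, φ2=-0.9784787, Δφ=-1.1987619, Δλ=-6.2014341 rad; a=sin²(Δφ/2)+cosφ1·cosφ2·sin²(Δλ/2)=0.3191540479; c=2·atan2(√a, √(1-a))=1.200714302; dist=6371·c=7649.751 ≈ 7649.8 km; running total=37056.9 km
Leg 4 bearing: y=sinΔλ·cosφ2=0.04558969, x=cosφ1·sinφ2-sinφ1·cosφ2·cosΔλ=-0.93118234; θ=atan2(y, x)=177.1971° ≈ 177.2°
Leg 5: φ1=-0.9784787, φ2=-0.5477733, Δφ=0.4307054, Δλ=5.9788889 rad; a=sin²(Δφ/2)+cosφ1·cosφ2·sin²(Δλ/2)=0.0566122532; c=2·atan2(√a, √(1-a))=0.480474965; dist=6371·c=3061.106 ≈ 3061.1 km; running total=40118.0 km
Leg 5 bearing: y=sinΔλ·cosφ2=-0.25578317, x=cosφ1·sinφ2-sinφ1·cosφ2·cosΔλ=0.38497298; θ=atan2(y, x)=-33.6008° <0 so +360° → 326.3992° ≈ 326.4°
Leg 6: φ1=-0.5477733, φ2=-0.4869207, Δφ=0.0608526, Δλ=-3.2460349 rad; a=sin²(Δφ/2)+cosφ1·cosφ2·sin²(Δλ/2)=0.7533389060; c=2·atan2(√a, √(1-a))=2.102123293; dist=6371·c=13392.628 ≈ 13392.6 km; running total=53510.6 km
Leg 6 bearing: y=sinΔλ·cosφ2=0.09213603, x=cosφ1·sinφ2-sinφ1·cosφ2·cosΔλ=-0.85719808; θ=atan2(y, x)=173.8651° ≈ 173.9°

Leg 1: dist=8345.8 km, bearing=102.5°
Leg 2: dist=11611.4 km, bearing=27.5°
Leg 3: dist=9449.9 km, bearing=73.2°
Leg 4: dist=7649.8 km, bearing=177.2°
Leg 5: dist=3061.1 km, bearing=326.4°
Leg 6: dist=13392.6 km, bearing=173.9°
Total: 53510.6 km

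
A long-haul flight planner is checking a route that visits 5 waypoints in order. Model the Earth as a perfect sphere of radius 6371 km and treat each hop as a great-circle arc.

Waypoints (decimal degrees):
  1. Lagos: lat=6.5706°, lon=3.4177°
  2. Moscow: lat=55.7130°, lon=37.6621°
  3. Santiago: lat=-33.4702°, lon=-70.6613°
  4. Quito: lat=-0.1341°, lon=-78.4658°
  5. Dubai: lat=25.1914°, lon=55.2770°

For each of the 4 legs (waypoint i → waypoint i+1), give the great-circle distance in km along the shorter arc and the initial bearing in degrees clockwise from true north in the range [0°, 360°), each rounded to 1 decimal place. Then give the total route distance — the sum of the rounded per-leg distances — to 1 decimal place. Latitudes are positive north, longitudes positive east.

Leg 1: φ1=0.1146786, φ2=0.9723753, Δφ=0.8576967, Δλ=0.5976775 rad; a=sin²(Δφ/2)+cosφ1·cosφ2·sin²(Δλ/2)=0.2214174801; c=2·atan2(√a, √(1-a))=0.979828415; dist=6371·c=6242.487 ≈ 6242.5 km; running total=6242.5 km
Leg 1 bearing: y=sinΔλ·cosφ2=0.31700423, x=cosφ1·sinφ2-sinφ1·cosφ2·cosΔλ=0.76751250; θ=atan2(y, x)=22.4420° ≈ 22.4°
Leg 2: φ1=0.9723753, φ2=-0.5841652, Δφ=-1.5565405, Δλ=-1.8906000 rad; a=sin²(Δφ/2)+cosφ1·cosφ2·sin²(Δλ/2)=0.8017002165; c=2·atan2(√a, √(1-a))=2.218554787; dist=6371·c=14134.413 ≈ 14134.4 km; running total=20376.9 km
Leg 2 bearing: y=sinΔλ·cosφ2=-0.79187785, x=cosφ1·sinφ2-sinφ1·cosφ2·cosΔλ=-0.09400739; θ=atan2(y, x)=-96.7702° <0 so +360° → 263.2298° ≈ 263.2°
Leg 3: φ1=-0.5841652, φ2=-0.0023405, Δφ=0.5818247, Δλ=-0.1362142 rad; a=sin²(Δφ/2)+cosφ1·cosφ2·sin²(Δλ/2)=0.0861327482; c=2·atan2(√a, √(1-a))=0.595738204; dist=6371·c=3795.448 ≈ 3795.4 km; running total=24172.3 km
Leg 3 bearing: y=sinΔλ·cosφ2=-0.13579301, x=cosφ1·sinφ2-sinφ1·cosφ2·cosΔλ=0.54444086; θ=atan2(y, x)=-14.0048° <0 so +360° → 345.9952° ≈ 346.0°
Leg 4: φ1=-0.0023405, φ2=0.4396729, Δφ=0.4420134, Δλ=2.3342522 rad; a=sin²(Δφ/2)+cosφ1·cosφ2·sin²(Δλ/2)=0.8133281293; c=2·atan2(√a, √(1-a))=2.248051376; dist=6371·c=14322.335 ≈ 14322.3 km; running total=38494.6 km
Leg 4 bearing: y=sinΔλ·cosφ2=0.65373924, x=cosφ1·sinφ2-sinφ1·cosφ2·cosΔλ=0.42417796; θ=atan2(y, x)=57.0225° ≈ 57.0°

Leg 1: dist=6242.5 km, bearing=22.4°
Leg 2: dist=14134.4 km, bearing=263.2°
Leg 3: dist=3795.4 km, bearing=346.0°
Leg 4: dist=14322.3 km, bearing=57.0°
Total: 38494.6 km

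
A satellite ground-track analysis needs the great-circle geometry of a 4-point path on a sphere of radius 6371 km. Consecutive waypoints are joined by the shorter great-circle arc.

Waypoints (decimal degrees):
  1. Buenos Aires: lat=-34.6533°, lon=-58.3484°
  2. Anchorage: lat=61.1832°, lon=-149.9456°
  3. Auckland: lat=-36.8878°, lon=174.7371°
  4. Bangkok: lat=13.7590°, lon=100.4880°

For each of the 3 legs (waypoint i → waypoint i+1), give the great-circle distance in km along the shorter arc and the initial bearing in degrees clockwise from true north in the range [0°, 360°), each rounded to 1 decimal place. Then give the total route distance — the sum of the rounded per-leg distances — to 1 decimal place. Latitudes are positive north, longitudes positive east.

Leg 1: φ1=-0.6048142, φ2=1.0678483, Δφ=1.6726625, Δλ=-1.5986727 rad; a=sin²(Δφ/2)+cosφ1·cosφ2·sin²(Δλ/2)=0.7546237219; c=2·atan2(√a, √(1-a))=2.105106456; dist=6371·c=13411.633 ≈ 13411.6 km; running total=13411.6 km
Leg 1 bearing: y=sinΔλ·cosφ2=-0.48182333, x=cosφ1·sinφ2-sinφ1·cosφ2·cosΔλ=0.71310120; θ=atan2(y, x)=-34.0458° <0 so +360° → 325.9542° ≈ 326.0°
Leg 2: φ1=1.0678483, φ2=-0.6438136, Δφ=-1.7116619, Δλ=5.6667821 rad; a=sin²(Δφ/2)+cosφ1·cosφ2·sin²(Δλ/2)=0.6056748418; c=2·atan2(√a, √(1-a))=1.783751958; dist=6371·c=11364.284 ≈ 11364.3 km; running total=24775.9 km
Leg 2 bearing: y=sinΔλ·cosφ2=-0.46237482, x=cosφ1·sinφ2-sinφ1·cosφ2·cosΔλ=-0.86112766; θ=atan2(y, x)=-151.7668° <0 so +360° → 208.2332° ≈ 208.2°
Leg 3: φ1=-0.6438136, φ2=0.2401399, Δφ=0.8839534, Δλ=-1.2958913 rad; a=sin²(Δφ/2)+cosφ1·cosφ2·sin²(Δλ/2)=0.4659395525; c=2·atan2(√a, √(1-a))=1.502622636; dist=6371·c=9573.209 ≈ 9573.2 km; running total=34349.1 km
Leg 3 bearing: y=sinΔλ·cosφ2=-0.93483317, x=cosφ1·sinφ2-sinφ1·cosφ2·cosΔλ=0.34849172; θ=atan2(y, x)=-69.5553° <0 so +360° → 290.4447° ≈ 290.4°

Leg 1: dist=13411.6 km, bearing=326.0°
Leg 2: dist=11364.3 km, bearing=208.2°
Leg 3: dist=9573.2 km, bearing=290.4°
Total: 34349.1 km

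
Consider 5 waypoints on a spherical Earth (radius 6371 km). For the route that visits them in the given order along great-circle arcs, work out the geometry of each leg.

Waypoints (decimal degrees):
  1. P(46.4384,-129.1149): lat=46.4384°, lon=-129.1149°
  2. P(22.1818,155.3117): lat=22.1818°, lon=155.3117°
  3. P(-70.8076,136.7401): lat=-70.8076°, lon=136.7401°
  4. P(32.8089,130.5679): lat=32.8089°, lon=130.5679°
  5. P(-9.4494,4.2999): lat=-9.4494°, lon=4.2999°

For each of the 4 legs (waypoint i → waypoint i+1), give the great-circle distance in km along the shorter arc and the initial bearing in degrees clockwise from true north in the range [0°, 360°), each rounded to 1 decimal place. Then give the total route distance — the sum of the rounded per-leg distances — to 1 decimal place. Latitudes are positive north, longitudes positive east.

Leg 1: dist=7157.6 km, bearing=275.9°
Leg 2: dist=10441.1 km, bearing=186.0°
Leg 3: dist=11532.1 km, bearing=354.7°
Leg 4: dist=13944.8 km, bearing=282.6°
Total: 43075.6 km

Leg 1: φ1=0.8105030, φ2=0.3871454, Δφ=-0.4233575, Δλ=4.9641807 rad; a=sin²(Δφ/2)+cosφ1·cosφ2·sin²(Δλ/2)=0.2837165399; c=2·atan2(√a, √(1-a))=1.123458421; dist=6371·c=7157.554 ≈ 7157.6 km; running total=7157.6 km
Leg 1 bearing: y=sinΔλ·cosφ2=-0.89679186, x=cosφ1·sinφ2-sinφ1·cosφ2·cosΔλ=0.09300660; θ=atan2(y, x)=-84.0790° <0 so +360° → 275.9210° ≈ 275.9°
Leg 2: φ1=0.3871454, φ2=-1.2358258, Δφ=-1.6229712, Δλ=-0.3241356 rad; a=sin²(Δφ/2)+cosφ1·cosφ2·sin²(Δλ/2)=0.5340015021; c=2·atan2(√a, √(1-a))=1.638851853; dist=6371·c=10441.125 ≈ 10441.1 km; running total=17598.7 km
Leg 2 bearing: y=sinΔλ·cosφ2=-0.10470067, x=cosφ1·sinφ2-sinφ1·cosφ2·cosΔλ=-0.99217607; θ=atan2(y, x)=-173.9761° <0 so +360° → 186.0239° ≈ 186.0°
Leg 3: φ1=-1.2358258, φ2=0.5726233, Δφ=1.8084491, Δλ=-0.1077252 rad; a=sin²(Δφ/2)+cosφ1·cosφ2·sin²(Δλ/2)=0.6185118292; c=2·atan2(√a, √(1-a))=1.810097384; dist=6371·c=11532.130 ≈ 11532.1 km; running total=29130.8 km
Leg 3 bearing: y=sinΔλ·cosφ2=-0.09036613, x=cosφ1·sinφ2-sinφ1·cosφ2·cosΔλ=0.96729197; θ=atan2(y, x)=-5.3372° <0 so +360° → 354.6628° ≈ 354.7°
Leg 4: φ1=0.5726233, φ2=-0.1649231, Δφ=-0.7375465, Δλ=-2.2037923 rad; a=sin²(Δφ/2)+cosφ1·cosφ2·sin²(Δλ/2)=0.7897045004; c=2·atan2(√a, √(1-a))=2.188799711; dist=6371·c=13944.843 ≈ 13944.8 km; running total=43075.6 km
Leg 4 bearing: y=sinΔλ·cosφ2=-0.79531865, x=cosφ1·sinφ2-sinφ1·cosφ2·cosΔλ=0.17819497; θ=atan2(y, x)=-77.3712° <0 so +360° → 282.6288° ≈ 282.6°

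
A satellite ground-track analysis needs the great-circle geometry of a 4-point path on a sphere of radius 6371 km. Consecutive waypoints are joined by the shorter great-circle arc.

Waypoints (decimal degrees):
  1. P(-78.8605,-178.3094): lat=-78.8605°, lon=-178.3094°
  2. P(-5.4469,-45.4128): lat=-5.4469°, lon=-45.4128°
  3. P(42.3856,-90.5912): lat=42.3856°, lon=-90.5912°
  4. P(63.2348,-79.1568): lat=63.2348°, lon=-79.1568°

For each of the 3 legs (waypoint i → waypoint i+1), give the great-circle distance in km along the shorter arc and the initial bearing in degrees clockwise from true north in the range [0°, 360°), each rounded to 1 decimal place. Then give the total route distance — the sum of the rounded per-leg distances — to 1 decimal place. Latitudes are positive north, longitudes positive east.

Leg 1: φ1=-1.3763754, φ2=-0.0950663, Δφ=1.2813090, Δλ=2.3194832 rad; a=sin²(Δφ/2)+cosφ1·cosφ2·sin²(Δλ/2)=0.5188885876; c=2·atan2(√a, √(1-a))=1.608582493; dist=6371·c=10248.279 ≈ 10248.3 km; running total=10248.3 km
Leg 1 bearing: y=sinΔλ·cosφ2=0.72927538, x=cosφ1·sinφ2-sinφ1·cosφ2·cosΔλ=-0.68317662; θ=atan2(y, x)=133.1307° ≈ 133.1°
Leg 2: φ1=-0.0950663, φ2=0.7397683, Δφ=0.8348346, Δλ=-0.7885118 rad; a=sin²(Δφ/2)+cosφ1·cosφ2·sin²(Δλ/2)=0.2728412329; c=2·atan2(√a, √(1-a))=1.099190355; dist=6371·c=7002.942 ≈ 7002.9 km; running total=17251.2 km
Leg 2 bearing: y=sinΔλ·cosφ2=-0.52391029, x=cosφ1·sinφ2-sinφ1·cosφ2·cosΔλ=0.72049538; θ=atan2(y, x)=-36.0229° <0 so +360° → 323.9771° ≈ 324.0°
Leg 3: φ1=0.7397683, φ2=1.1036555, Δφ=0.3638872, Δλ=0.1995679 rad; a=sin²(Δφ/2)+cosφ1·cosφ2·sin²(Δλ/2)=0.0360407540; c=2·atan2(√a, √(1-a))=0.382006561; dist=6371·c=2433.764 ≈ 2433.8 km; running total=19685.0 km
Leg 3 bearing: y=sinΔλ·cosφ2=0.08927711, x=cosφ1·sinφ2-sinφ1·cosφ2·cosΔλ=0.36193490; θ=atan2(y, x)=13.8563° ≈ 13.9°

Leg 1: dist=10248.3 km, bearing=133.1°
Leg 2: dist=7002.9 km, bearing=324.0°
Leg 3: dist=2433.8 km, bearing=13.9°
Total: 19685.0 km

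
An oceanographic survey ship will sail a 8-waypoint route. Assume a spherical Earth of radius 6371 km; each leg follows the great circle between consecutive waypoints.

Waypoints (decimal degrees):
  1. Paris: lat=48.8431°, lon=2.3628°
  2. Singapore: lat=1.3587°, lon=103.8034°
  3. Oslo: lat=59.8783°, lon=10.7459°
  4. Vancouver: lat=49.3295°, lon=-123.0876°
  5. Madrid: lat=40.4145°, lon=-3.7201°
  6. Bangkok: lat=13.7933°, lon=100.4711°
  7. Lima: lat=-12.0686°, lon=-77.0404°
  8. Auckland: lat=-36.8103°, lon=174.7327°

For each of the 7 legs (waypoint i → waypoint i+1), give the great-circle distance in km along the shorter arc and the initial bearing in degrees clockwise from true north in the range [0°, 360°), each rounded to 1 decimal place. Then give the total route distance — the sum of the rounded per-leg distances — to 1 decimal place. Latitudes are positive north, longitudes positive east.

Leg 1: dist=10726.8 km, bearing=80.4°
Leg 2: dist=10047.4 km, bearing=329.9°
Leg 3: dist=7178.9 km, bearing=328.6°
Leg 4: dist=8408.3 km, bearing=43.2°
Leg 5: dist=10177.7 km, bearing=70.4°
Leg 6: dist=19684.2 km, bearing=305.1°
Leg 7: dist=10771.4 km, bearing=230.0°
Total: 76994.7 km

Leg 1: φ1=0.8524729, φ2=0.0237138, Δφ=-0.8287591, Δλ=1.7704725 rad; a=sin²(Δφ/2)+cosφ1·cosφ2·sin²(Δλ/2)=0.5563253152; c=2·atan2(√a, √(1-a))=1.683686587; dist=6371·c=10726.767 ≈ 10726.8 km; running total=10726.8 km
Leg 1 bearing: y=sinΔλ·cosφ2=0.97985530, x=cosφ1·sinφ2-sinφ1·cosφ2·cosΔλ=0.16490432; θ=atan2(y, x)=80.4470° ≈ 80.4°
Leg 2: φ1=0.0237138, φ2=1.0450735, Δφ=1.0213597, Δλ=-1.6241598 rad; a=sin²(Δφ/2)+cosφ1·cosφ2·sin²(Δλ/2)=0.5031249993; c=2·atan2(√a, √(1-a))=1.577046366; dist=6371·c=10047.362 ≈ 10047.4 km; running total=20774.2 km
Leg 2 bearing: y=sinΔλ·cosφ2=-0.50112400, x=cosφ1·sinφ2-sinφ1·cosφ2·cosΔλ=0.86535292; θ=atan2(y, x)=-30.0750° <0 so +360° → 329.9250° ≈ 329.9°
Leg 3: φ1=1.0450735, φ2=0.8609622, Δφ=-0.1841113, Δλ=-2.3358352 rad; a=sin²(Δφ/2)+cosφ1·cosφ2·sin²(Δλ/2)=0.2852287802; c=2·atan2(√a, √(1-a))=1.126810296; dist=6371·c=7178.908 ≈ 7178.9 km; running total=27953.1 km
Leg 3 bearing: y=sinΔλ·cosφ2=-0.47011308, x=cosφ1·sinφ2-sinφ1·cosφ2·cosΔλ=0.77102982; θ=atan2(y, x)=-31.3715° <0 so +360° → 328.6285° ≈ 328.6°
Leg 4: φ1=0.8609622, φ2=0.7053661, Δφ=-0.1555961, Δλ=2.0833559 rad; a=sin²(Δφ/2)+cosφ1·cosφ2·sin²(Δλ/2)=0.3758062203; c=2·atan2(√a, √(1-a))=1.319781036; dist=6371·c=8408.325 ≈ 8408.3 km; running total=36361.4 km
Leg 4 bearing: y=sinΔλ·cosφ2=0.66353167, x=cosφ1·sinφ2-sinφ1·cosφ2·cosΔλ=0.70571194; θ=atan2(y, x)=43.2355° ≈ 43.2°
Leg 5: φ1=0.7053661, φ2=0.2407385, Δφ=-0.4646276, Δλ=1.8184795 rad; a=sin²(Δφ/2)+cosφ1·cosφ2·sin²(Δλ/2)=0.5133519726; c=2·atan2(√a, √(1-a))=1.597503447; dist=6371·c=10177.694 ≈ 10177.7 km; running total=46539.1 km
Leg 5 bearing: y=sinΔλ·cosφ2=0.94152523, x=cosφ1·sinφ2-sinφ1·cosφ2·cosΔλ=0.33588264; θ=atan2(y, x)=70.3665° ≈ 70.4°
Leg 6: φ1=0.2407385, φ2=-0.2106368, Δφ=-0.4513753, Δλ=-3.0981601 rad; a=sin²(Δφ/2)+cosφ1·cosφ2·sin²(Δλ/2)=0.9993256861; c=2·atan2(√a, √(1-a))=3.089651704; dist=6371·c=19684.171 ≈ 19684.2 km; running total=66223.3 km
Leg 6 bearing: y=sinΔλ·cosφ2=-0.04245922, x=cosφ1·sinφ2-sinφ1·cosφ2·cosΔλ=0.02987728; θ=atan2(y, x)=-54.8671° <0 so +360° → 305.1329° ≈ 305.1°
Leg 7: φ1=-0.2106368, φ2=-0.6424609, Δφ=-0.4318241, Δλ=4.3942696 rad; a=sin²(Δφ/2)+cosφ1·cosφ2·sin²(Δλ/2)=0.5598047241; c=2·atan2(√a, √(1-a))=1.690692824; dist=6371·c=10771.404 ≈ 10771.4 km; running total=76994.7 km
Leg 7 bearing: y=sinΔλ·cosφ2=-0.76045263, x=cosφ1·sinφ2-sinφ1·cosφ2·cosΔλ=-0.63828315; θ=atan2(y, x)=-130.0083° <0 so +360° → 229.9917° ≈ 230.0°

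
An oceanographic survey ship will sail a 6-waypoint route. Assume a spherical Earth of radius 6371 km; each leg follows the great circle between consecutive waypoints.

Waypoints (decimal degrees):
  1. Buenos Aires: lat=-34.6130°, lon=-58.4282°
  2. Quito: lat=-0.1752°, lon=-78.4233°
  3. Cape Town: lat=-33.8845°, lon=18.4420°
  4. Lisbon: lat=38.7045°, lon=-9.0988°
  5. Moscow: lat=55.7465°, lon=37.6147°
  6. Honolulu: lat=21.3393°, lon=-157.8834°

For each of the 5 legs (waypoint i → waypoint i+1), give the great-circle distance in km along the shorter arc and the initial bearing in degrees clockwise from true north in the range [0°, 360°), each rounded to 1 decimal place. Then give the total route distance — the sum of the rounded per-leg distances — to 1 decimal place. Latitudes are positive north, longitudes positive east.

Leg 1: φ1=-0.6041108, φ2=-0.0030578, Δφ=0.6010530, Δλ=-0.3489803 rad; a=sin²(Δφ/2)+cosφ1·cosφ2·sin²(Δλ/2)=0.1124342666; c=2·atan2(√a, √(1-a))=0.683873176; dist=6371·c=4356.956 ≈ 4357.0 km; running total=4357.0 km
Leg 1 bearing: y=sinΔλ·cosφ2=-0.34193818, x=cosφ1·sinφ2-sinφ1·cosφ2·cosΔλ=0.53127158; θ=atan2(y, x)=-32.7662° <0 so +360° → 327.2338° ≈ 327.2°
Leg 2: φ1=-0.0030578, φ2=-0.5913961, Δφ=-0.5883383, Δλ=1.6906184 rad; a=sin²(Δφ/2)+cosφ1·cosφ2·sin²(Δλ/2)=0.5487643852; c=2·atan2(√a, √(1-a))=1.668480376; dist=6371·c=10629.888 ≈ 10629.9 km; running total=14986.9 km
Leg 2 bearing: y=sinΔλ·cosφ2=0.82421080, x=cosφ1·sinφ2-sinφ1·cosφ2·cosΔλ=-0.55782138; θ=atan2(y, x)=124.0899° ≈ 124.1°
Leg 3: φ1=-0.5913961, φ2=0.6755210, Δφ=1.2669171, Δλ=-0.4806776 rad; a=sin²(Δφ/2)+cosφ1·cosφ2·sin²(Δλ/2)=0.3870942522; c=2·atan2(√a, √(1-a))=1.343020360; dist=6371·c=8556.383 ≈ 8556.4 km; running total=23543.3 km
Leg 3 bearing: y=sinΔλ·cosφ2=-0.36083281, x=cosφ1·sinφ2-sinφ1·cosφ2·cosΔλ=0.90488057; θ=atan2(y, x)=-21.7403° <0 so +360° → 338.2597° ≈ 338.3°
Leg 4: φ1=0.6755210, φ2=0.9729600, Δφ=0.2974390, Δλ=0.8153044 rad; a=sin²(Δφ/2)+cosφ1·cosφ2·sin²(Δλ/2)=0.0909934375; c=2·atan2(√a, √(1-a))=0.612848077; dist=6371·c=3904.455 ≈ 3904.5 km; running total=27447.8 km
Leg 4 bearing: y=sinΔλ·cosφ2=0.40972178, x=cosφ1·sinφ2-sinφ1·cosφ2·cosΔλ=0.40371102; θ=atan2(y, x)=45.4234° ≈ 45.4°
Leg 5: φ1=0.9729600, φ2=0.3724410, Δφ=-0.6005189, Δλ=-3.4120855 rad; a=sin²(Δφ/2)+cosφ1·cosφ2·sin²(Δλ/2)=0.6022144900; c=2·atan2(√a, √(1-a))=1.776676659; dist=6371·c=11319.207 ≈ 11319.2 km; running total=38767.0 km
Leg 5 bearing: y=sinΔλ·cosφ2=0.24888724, x=cosφ1·sinφ2-sinφ1·cosφ2·cosΔλ=0.94671217; θ=atan2(y, x)=14.7296° ≈ 14.7°

Leg 1: dist=4357.0 km, bearing=327.2°
Leg 2: dist=10629.9 km, bearing=124.1°
Leg 3: dist=8556.4 km, bearing=338.3°
Leg 4: dist=3904.5 km, bearing=45.4°
Leg 5: dist=11319.2 km, bearing=14.7°
Total: 38767.0 km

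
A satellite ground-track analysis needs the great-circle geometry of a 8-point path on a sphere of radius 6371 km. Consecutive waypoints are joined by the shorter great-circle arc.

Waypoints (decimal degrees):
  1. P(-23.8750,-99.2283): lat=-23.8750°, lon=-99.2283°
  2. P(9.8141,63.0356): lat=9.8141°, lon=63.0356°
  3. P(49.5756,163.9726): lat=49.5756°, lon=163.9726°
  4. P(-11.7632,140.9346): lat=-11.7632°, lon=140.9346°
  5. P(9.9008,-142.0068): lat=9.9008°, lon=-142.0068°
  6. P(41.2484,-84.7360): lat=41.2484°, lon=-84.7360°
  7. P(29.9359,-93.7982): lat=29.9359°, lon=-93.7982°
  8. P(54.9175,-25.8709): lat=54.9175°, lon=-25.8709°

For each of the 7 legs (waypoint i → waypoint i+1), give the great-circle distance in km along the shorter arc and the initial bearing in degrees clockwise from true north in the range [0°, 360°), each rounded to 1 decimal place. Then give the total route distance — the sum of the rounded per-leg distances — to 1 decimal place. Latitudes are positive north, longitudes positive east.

Leg 1: φ1=-0.4166974, φ2=0.1712884, Δφ=0.5879857, Δλ=2.8320393 rad; a=sin²(Δφ/2)+cosφ1·cosφ2·sin²(Δλ/2)=0.9636054724; c=2·atan2(√a, √(1-a))=2.757692541; dist=6371·c=17569.259 ≈ 17569.3 km; running total=17569.3 km
Leg 1 bearing: y=sinΔλ·cosφ2=0.30017523, x=cosφ1·sinφ2-sinφ1·cosφ2·cosΔλ=-0.22399709; θ=atan2(y, x)=126.7311° ≈ 126.7°
Leg 2: φ1=0.1712884, φ2=0.8652574, Δφ=0.6939691, Δλ=1.7616830 rad; a=sin²(Δφ/2)+cosφ1·cosφ2·sin²(Δλ/2)=0.4957349633; c=2·atan2(√a, √(1-a))=1.562266150; dist=6371·c=9953.198 ≈ 9953.2 km; running total=27522.5 km
Leg 2 bearing: y=sinΔλ·cosφ2=0.63666607, x=cosφ1·sinφ2-sinφ1·cosφ2·cosΔλ=0.77109244; θ=atan2(y, x)=39.5454° ≈ 39.5°
Leg 3: φ1=0.8652574, φ2=-0.2053066, Δφ=-1.0705640, Δλ=-0.4020890 rad; a=sin²(Δφ/2)+cosφ1·cosφ2·sin²(Δλ/2)=0.2855004100; c=2·atan2(√a, √(1-a))=1.127411795; dist=6371·c=7182.741 ≈ 7182.7 km; running total=34705.2 km
Leg 3 bearing: y=sinΔλ·cosφ2=-0.38312280, x=cosφ1·sinφ2-sinφ1·cosφ2·cosΔλ=-0.81803217; θ=atan2(y, x)=-154.9041° <0 so +360° → 205.0959° ≈ 205.1°
Leg 4: φ1=-0.2053066, φ2=0.1728016, Δφ=0.3781081, Δλ=-4.9382590 rad; a=sin²(Δφ/2)+cosφ1·cosφ2·sin²(Δλ/2)=0.4095339157; c=2·atan2(√a, √(1-a))=1.388862146; dist=6371·c=8848.441 ≈ 8848.4 km; running total=43553.6 km
Leg 4 bearing: y=sinΔλ·cosφ2=0.96008484, x=cosφ1·sinφ2-sinφ1·cosφ2·cosΔλ=0.21330881; θ=atan2(y, x)=77.4737° ≈ 77.5°
Leg 5: φ1=0.1728016, φ2=0.7199204, Δφ=0.5471188, Δλ=0.9995640 rad; a=sin²(Δφ/2)+cosφ1·cosφ2·sin²(Δλ/2)=0.2430907111; c=2·atan2(√a, √(1-a))=1.031166358; dist=6371·c=6569.561 ≈ 6569.6 km; running total=50123.2 km
Leg 5 bearing: y=sinΔλ·cosφ2=0.63248971, x=cosφ1·sinφ2-sinφ1·cosφ2·cosΔλ=0.57960955; θ=atan2(y, x)=47.4981° ≈ 47.5°
Leg 6: φ1=0.7199204, φ2=0.5224800, Δφ=-0.1974404, Δλ=-0.1581652 rad; a=sin²(Δφ/2)+cosφ1·cosφ2·sin²(Δλ/2)=0.0137803923; c=2·atan2(√a, √(1-a))=0.235322429; dist=6371·c=1499.239 ≈ 1499.2 km; running total=51622.4 km
Leg 6 bearing: y=sinΔλ·cosφ2=-0.13649274, x=cosφ1·sinφ2-sinφ1·cosφ2·cosΔλ=-0.18902832; θ=atan2(y, x)=-144.1679° <0 so +360° → 215.8321° ≈ 215.8°
Leg 7: φ1=0.5224800, φ2=0.9584912, Δφ=0.4360112, Δλ=1.1855550 rad; a=sin²(Δφ/2)+cosφ1·cosφ2·sin²(Δλ/2)=0.2022314341; c=2·atan2(√a, √(1-a))=0.932862210; dist=6371·c=5943.265 ≈ 5943.3 km; running total=57565.7 km
Leg 7 bearing: y=sinΔλ·cosφ2=0.53263025, x=cosφ1·sinφ2-sinφ1·cosφ2·cosΔλ=0.60136557; θ=atan2(y, x)=41.5314° ≈ 41.5°

Leg 1: dist=17569.3 km, bearing=126.7°
Leg 2: dist=9953.2 km, bearing=39.5°
Leg 3: dist=7182.7 km, bearing=205.1°
Leg 4: dist=8848.4 km, bearing=77.5°
Leg 5: dist=6569.6 km, bearing=47.5°
Leg 6: dist=1499.2 km, bearing=215.8°
Leg 7: dist=5943.3 km, bearing=41.5°
Total: 57565.7 km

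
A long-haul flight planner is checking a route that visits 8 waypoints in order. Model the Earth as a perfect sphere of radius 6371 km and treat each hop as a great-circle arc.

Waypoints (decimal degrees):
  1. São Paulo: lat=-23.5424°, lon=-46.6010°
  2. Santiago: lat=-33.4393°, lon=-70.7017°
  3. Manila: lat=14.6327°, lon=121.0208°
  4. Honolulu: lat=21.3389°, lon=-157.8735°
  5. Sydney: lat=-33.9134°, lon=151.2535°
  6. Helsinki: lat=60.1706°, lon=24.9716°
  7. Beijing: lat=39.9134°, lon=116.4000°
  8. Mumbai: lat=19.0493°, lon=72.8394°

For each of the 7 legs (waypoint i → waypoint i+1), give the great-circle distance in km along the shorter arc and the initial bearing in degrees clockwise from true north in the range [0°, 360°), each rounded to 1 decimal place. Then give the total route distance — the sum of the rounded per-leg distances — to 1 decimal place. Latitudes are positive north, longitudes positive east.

Leg 1: dist=2591.1 km, bearing=239.5°
Leg 2: dist=17613.2 km, bearing=212.3°
Leg 3: dist=8520.7 km, bearing=71.1°
Leg 4: dist=8167.9 km, bearing=222.2°
Leg 5: dist=15205.2 km, bearing=324.2°
Leg 6: dist=6319.3 km, bearing=66.4°
Leg 7: dist=4749.2 km, bearing=253.8°
Total: 63166.6 km

Leg 1: φ1=-0.4108924, φ2=-0.5836259, Δφ=-0.1727335, Δλ=-0.4206366 rad; a=sin²(Δφ/2)+cosφ1·cosφ2·sin²(Δλ/2)=0.0407840777; c=2·atan2(√a, √(1-a))=0.406698465; dist=6371·c=2591.076 ≈ 2591.1 km; running total=2591.1 km
Leg 1 bearing: y=sinΔλ·cosφ2=-0.34074886, x=cosφ1·sinφ2-sinφ1·cosφ2·cosΔλ=-0.20093074; θ=atan2(y, x)=-120.5267° <0 so +360° → 239.4733° ≈ 239.5°
Leg 2: φ1=-0.5836259, φ2=0.2553888, Δφ=0.8390147, Δλ=3.3461889 rad; a=sin²(Δφ/2)+cosφ1·cosφ2·sin²(Δλ/2)=0.9648860920; c=2·atan2(√a, √(1-a))=2.764589849; dist=6371·c=17613.202 ≈ 17613.2 km; running total=20204.3 km
Leg 2 bearing: y=sinΔλ·cosφ2=-0.19658197, x=cosφ1·sinφ2-sinφ1·cosφ2·cosΔλ=-0.31125426; θ=atan2(y, x)=-147.7243° <0 so +360° → 212.2757° ≈ 212.3°
Leg 3: φ1=0.2553888, φ2=0.3724341, Δφ=0.1170453, Δλ=-4.8676238 rad; a=sin²(Δφ/2)+cosφ1·cosφ2·sin²(Δλ/2)=0.3843667831; c=2·atan2(√a, √(1-a))=1.337417122; dist=6371·c=8520.684 ≈ 8520.7 km; running total=28725.0 km
Leg 3 bearing: y=sinΔλ·cosφ2=0.92024401, x=cosφ1·sinφ2-sinφ1·cosφ2·cosΔλ=0.31570050; θ=atan2(y, x)=71.0649° ≈ 71.1°
Leg 4: φ1=0.3724341, φ2=-0.5919005, Δφ=-0.9643346, Δλ=5.3952840 rad; a=sin²(Δφ/2)+cosφ1·cosφ2·sin²(Δλ/2)=0.3576185211; c=2·atan2(√a, √(1-a))=1.282037188; dist=6371·c=8167.859 ≈ 8167.9 km; running total=36892.9 km
Leg 4 bearing: y=sinΔλ·cosφ2=-0.64378009, x=cosφ1·sinφ2-sinφ1·cosφ2·cosΔλ=-0.71025154; θ=atan2(y, x)=-137.8105° <0 so +360° → 222.1895° ≈ 222.2°
Leg 5: φ1=-0.5919005, φ2=1.0501751, Δφ=1.6420756, Δλ=-2.2040349 rad; a=sin²(Δφ/2)+cosφ1·cosφ2·sin²(Δλ/2)=0.8641477212; c=2·atan2(√a, √(1-a))=2.386627529; dist=6371·c=15205.204 ≈ 15205.2 km; running total=52098.1 km
Leg 5 bearing: y=sinΔλ·cosφ2=-0.40097718, x=cosφ1·sinφ2-sinφ1·cosφ2·cosΔλ=0.55570050; θ=atan2(y, x)=-35.8131° <0 so +360° → 324.1869° ≈ 324.2°
Leg 6: φ1=1.0501751, φ2=0.6966202, Δφ=-0.3535548, Δλ=1.5957266 rad; a=sin²(Δφ/2)+cosφ1·cosφ2·sin²(Δλ/2)=0.2264454011; c=2·atan2(√a, √(1-a))=0.991889516; dist=6371·c=6319.328 ≈ 6319.3 km; running total=58417.4 km
Leg 6 bearing: y=sinΔλ·cosφ2=0.76677677, x=cosφ1·sinφ2-sinφ1·cosφ2·cosΔλ=0.33574531; θ=atan2(y, x)=66.3530° ≈ 66.4°
Leg 7: φ1=0.6966202, φ2=0.3324730, Δφ=-0.3641472, Δλ=-0.7602759 rad; a=sin²(Δφ/2)+cosφ1·cosφ2·sin²(Δλ/2)=0.1326035880; c=2·atan2(√a, √(1-a))=0.745435134; dist=6371·c=4749.167 ≈ 4749.2 km; running total=63166.6 km
Leg 7 bearing: y=sinΔλ·cosφ2=-0.65138379, x=cosφ1·sinφ2-sinφ1·cosφ2·cosΔλ=-0.18915248; θ=atan2(y, x)=-106.1925° <0 so +360° → 253.8075° ≈ 253.8°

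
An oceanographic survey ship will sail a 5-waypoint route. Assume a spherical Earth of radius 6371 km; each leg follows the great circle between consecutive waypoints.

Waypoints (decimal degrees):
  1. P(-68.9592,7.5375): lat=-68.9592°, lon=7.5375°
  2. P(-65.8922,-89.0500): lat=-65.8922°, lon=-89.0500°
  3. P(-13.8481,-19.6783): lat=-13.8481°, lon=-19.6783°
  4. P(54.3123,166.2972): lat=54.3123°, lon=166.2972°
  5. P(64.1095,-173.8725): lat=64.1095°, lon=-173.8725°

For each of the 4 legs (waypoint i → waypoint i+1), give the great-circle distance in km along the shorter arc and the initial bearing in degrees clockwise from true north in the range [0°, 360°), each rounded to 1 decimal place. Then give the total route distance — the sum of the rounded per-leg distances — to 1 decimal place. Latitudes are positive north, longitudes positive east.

Leg 1: dist=3711.0 km, bearing=227.5°
Leg 2: dist=7673.7 km, bearing=76.7°
Leg 3: dist=15485.5 km, bearing=354.7°
Leg 4: dist=1556.3 km, bearing=37.8°
Total: 28426.5 km

Leg 1: φ1=-1.2035651, φ2=-1.1500358, Δφ=0.0535292, Δλ=-1.6857699 rad; a=sin²(Δφ/2)+cosφ1·cosφ2·sin²(Δλ/2)=0.0824522608; c=2·atan2(√a, √(1-a))=0.582490000; dist=6371·c=3711.044 ≈ 3711.0 km; running total=3711.0 km
Leg 1 bearing: y=sinΔλ·cosφ2=-0.40575803, x=cosφ1·sinφ2-sinφ1·cosφ2·cosΔλ=-0.37145115; θ=atan2(y, x)=-132.4725° <0 so +360° → 227.5275° ≈ 227.5°
Leg 2: φ1=-1.1500358, φ2=-0.2416949, Δφ=0.9083409, Δλ=1.2107646 rad; a=sin²(Δφ/2)+cosφ1·cosφ2·sin²(Δλ/2)=0.3209050595; c=2·atan2(√a, √(1-a))=1.204467914; dist=6371·c=7673.665 ≈ 7673.7 km; running total=11384.7 km
Leg 2 bearing: y=sinΔλ·cosφ2=0.90868289, x=cosφ1·sinφ2-sinφ1·cosφ2·cosΔλ=0.21446540; θ=atan2(y, x)=76.7202° ≈ 76.7°
Leg 3: φ1=-0.2416949, φ2=0.9479285, Δφ=1.1896234, Δλ=3.2458848 rad; a=sin²(Δφ/2)+cosφ1·cosφ2·sin²(Δλ/2)=0.8788670098; c=2·atan2(√a, √(1-a))=2.430629977; dist=6371·c=15485.544 ≈ 15485.5 km; running total=26870.2 km
Leg 3 bearing: y=sinΔλ·cosφ2=-0.06073035, x=cosφ1·sinφ2-sinφ1·cosφ2·cosΔλ=0.64973147; θ=atan2(y, x)=-5.3399° <0 so +360° → 354.6601° ≈ 354.7°
Leg 4: φ1=0.9479285, φ2=1.1189219, Δφ=0.1709934, Δλ=-5.9370813 rad; a=sin²(Δφ/2)+cosφ1·cosφ2·sin²(Δλ/2)=0.0148444064; c=2·atan2(√a, √(1-a))=0.244282178; dist=6371·c=1556.322 ≈ 1556.3 km; running total=28426.5 km
Leg 4 bearing: y=sinΔλ·cosφ2=0.14812805, x=cosφ1·sinφ2-sinφ1·cosφ2·cosΔλ=0.19119174; θ=atan2(y, x)=37.7672° ≈ 37.8°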